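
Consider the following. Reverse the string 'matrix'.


Reverse 'matrix' character by character: 'xirtam'.

xirtam


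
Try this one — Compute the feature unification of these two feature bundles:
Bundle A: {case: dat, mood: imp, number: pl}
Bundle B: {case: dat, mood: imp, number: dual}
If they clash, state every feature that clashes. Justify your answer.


Compare features:
case: A=dat vs B=dat -> unified: dat
mood: A=imp vs B=imp -> unified: imp
number: A=pl vs B=dual -> CLASH
Clash detected on feature 'number' (pl vs dual); unification fails.

CLASH on 'number' (pl vs dual)


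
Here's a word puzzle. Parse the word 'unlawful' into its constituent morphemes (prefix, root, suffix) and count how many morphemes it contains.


Step 1: Identify prefix: 'un' (meaning: not/reverse)
Step 2: Identify root: 'law'
Step 3: Identify suffix(es): 'ful'
Decomposition: un- (prefix: not/reverse) + law (root) + -ful (suffix: full of)
Total morphemes: 3

3 morphemes (un- (prefix: not/reverse) + law (root) + -ful (suffix: full of))


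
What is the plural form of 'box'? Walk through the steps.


Apply rule: Add -es (sibilant/fricative ending). 'box' becomes 'boxes'.

boxes


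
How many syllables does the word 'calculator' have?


Break 'calculator' into syllables: cal-cu-la-tor -> cal | cu | la | tor = 4 syllables

4 syllables


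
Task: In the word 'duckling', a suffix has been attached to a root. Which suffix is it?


The word 'duckling' = 'duck' (root) + '-ling' (suffix). The suffix is '-ling'.

ling


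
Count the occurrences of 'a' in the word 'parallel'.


Letter 'a' in 'parallel': found at position(s) 2, 4 = 2 occurrence(s).

2


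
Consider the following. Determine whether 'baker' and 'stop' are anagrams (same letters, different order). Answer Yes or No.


Sorted letters of 'baker': 'abekr'
Sorted letters of 'stop': 'opst'
They do not match.

No


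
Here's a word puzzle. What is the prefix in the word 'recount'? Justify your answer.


The word 'recount' = 're' (prefix) + 'count' (root). The prefix is 're'.

re


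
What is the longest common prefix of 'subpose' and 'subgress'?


Compare from the start: 3 characters match: 'sub'. Mismatch at position 4: 'p' vs 'g'.

sub


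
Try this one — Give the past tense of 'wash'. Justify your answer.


Apply rule: Add -ed. 'wash' becomes 'washed'.

washed


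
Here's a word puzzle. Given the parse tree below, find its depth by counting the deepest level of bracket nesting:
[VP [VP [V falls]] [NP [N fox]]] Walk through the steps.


Count bracket nesting levels:
'[' at pos 0: depth = 1
'[' at pos 4: depth = 2
'[' at pos 8: depth = 3
'[' at pos 19: depth = 2
'[' at pos 23: depth = 3
Maximum depth reached: 3

3


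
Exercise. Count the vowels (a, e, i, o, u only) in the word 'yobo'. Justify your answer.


Vowels in 'yobo': o, o = 2 vowels.

2


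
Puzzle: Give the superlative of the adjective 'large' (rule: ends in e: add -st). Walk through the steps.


Apply superlative formation (ends in e: add -st): 'large' -> 'largest'.

largest


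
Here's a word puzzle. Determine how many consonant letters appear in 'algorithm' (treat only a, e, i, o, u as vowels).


Consonants in 'algorithm': l, g, r, t, h, m = 6 consonants.

6


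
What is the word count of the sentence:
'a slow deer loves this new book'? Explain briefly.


Split into words: a | slow | deer | loves | this | new | book = 7 words.

7


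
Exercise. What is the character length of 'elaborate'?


Spell out 'elaborate' and number each letter: e(1), l(2), a(3), b(4), o(5), r(6), a(7), t(8), e(9). Total: 9 letters.

9


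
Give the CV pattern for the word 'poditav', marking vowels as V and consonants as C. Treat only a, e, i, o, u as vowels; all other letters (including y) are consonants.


Letter mapping: p = C, o = V, d = C, i = V, t = C, a = V, v = C.

CVCVCVC


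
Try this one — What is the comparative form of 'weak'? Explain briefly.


Apply comparative formation (add -er): 'weak' -> 'weaker'.

weaker


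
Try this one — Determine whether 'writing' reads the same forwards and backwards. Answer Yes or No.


Forward: 'writing'
Reversed: 'gnitirw'
They differ.

No


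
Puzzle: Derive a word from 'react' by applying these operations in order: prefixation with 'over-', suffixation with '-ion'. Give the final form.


Step 1: Add prefix 'over-' to 'react' = 'overreact'
Step 2: Add suffix '-ion' to 'overreact' = 'overreaction'

overreaction


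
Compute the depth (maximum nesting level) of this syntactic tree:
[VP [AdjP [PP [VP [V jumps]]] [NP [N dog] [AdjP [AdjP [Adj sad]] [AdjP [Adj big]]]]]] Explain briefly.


Count bracket nesting levels:
'[' at pos 0: depth = 1
'[' at pos 4: depth = 2
'[' at pos 10: depth = 3
'[' at pos 14: depth = 4
'[' at pos 18: depth = 5
'[' at pos 30: depth = 3
'[' at pos 34: depth = 4
'[' at pos 42: depth = 4
'[' at pos 48: depth = 5
'[' at pos 54: depth = 6
'[' at pos 65: depth = 5
'[' at pos 71: depth = 6
Maximum depth reached: 6

6


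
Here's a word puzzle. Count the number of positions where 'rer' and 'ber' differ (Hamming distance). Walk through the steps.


Alignment:
Position 1: 'r' vs 'b' = DIFFER
Position 2: 'e' vs 'e' = match
Position 3: 'r' vs 'r' = match
Total differences: 1

1


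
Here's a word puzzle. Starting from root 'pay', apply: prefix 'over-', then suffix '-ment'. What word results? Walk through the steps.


Step 1: Add prefix 'over-' to 'pay' = 'overpay'
Step 2: Add suffix '-ment' to 'overpay' = 'overpayment'

overpayment


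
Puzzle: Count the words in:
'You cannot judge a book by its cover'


Split into words: You | cannot | judge | a | book | by | its | cover = 8 words.

8


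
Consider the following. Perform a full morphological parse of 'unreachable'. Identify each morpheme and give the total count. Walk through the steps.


Step 1: Identify prefix: 'un' (meaning: not/reverse)
Step 2: Identify root: 'reach'
Step 3: Identify suffix(es): 'able'
Decomposition: un- (prefix: not/reverse) + reach (root) + -able (suffix: capable of)
Total morphemes: 3

3 morphemes (un- (prefix: not/reverse) + reach (root) + -able (suffix: capable of))


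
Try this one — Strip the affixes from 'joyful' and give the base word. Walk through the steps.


Remove suffix '-ful' from 'joyful' to get root 'joy'.

joy


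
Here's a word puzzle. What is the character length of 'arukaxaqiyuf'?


Spell out 'arukaxaqiyuf' and number each letter: a(1), r(2), u(3), k(4), a(5), x(6), a(7), q(8), i(9), y(10), u(11), f(12). Total: 12 letters.

12


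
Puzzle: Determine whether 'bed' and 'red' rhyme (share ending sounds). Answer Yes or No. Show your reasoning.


Rime (stressed vowel + following sounds) of 'bed': -ed = /ɛd/
Rime of 'red': -ed = /ɛd/
/ɛd/ and /ɛd/ are the same ending sound, so the words rhyme.

Yes


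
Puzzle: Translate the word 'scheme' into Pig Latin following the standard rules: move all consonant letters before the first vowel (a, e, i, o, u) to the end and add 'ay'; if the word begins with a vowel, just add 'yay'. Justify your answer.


'scheme': move consonant cluster 'sch' to end and add 'ay': 'emeschay'.

emeschay


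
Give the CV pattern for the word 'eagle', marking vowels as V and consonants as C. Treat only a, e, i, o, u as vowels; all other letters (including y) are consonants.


Letter mapping: e = V, a = V, g = C, l = C, e = V.

VVCCV


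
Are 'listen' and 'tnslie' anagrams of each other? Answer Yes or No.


Sorted letters of 'listen': 'eilnst'
Sorted letters of 'tnslie': 'eilnst'
They match.

Yes


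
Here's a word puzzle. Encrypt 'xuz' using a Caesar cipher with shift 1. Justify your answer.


Shift each letter by 1: x -> y, u -> v, z -> a. Result: 'yva'.

yva


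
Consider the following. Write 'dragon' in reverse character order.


Reverse 'dragon' character by character: 'nogard'.

nogard


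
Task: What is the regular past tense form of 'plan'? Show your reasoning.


Apply rule: Double final consonant and add -ed. 'plan' becomes 'planned'.

planned


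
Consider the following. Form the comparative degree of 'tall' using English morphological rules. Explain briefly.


Apply comparative formation (add -er): 'tall' -> 'taller'.

taller


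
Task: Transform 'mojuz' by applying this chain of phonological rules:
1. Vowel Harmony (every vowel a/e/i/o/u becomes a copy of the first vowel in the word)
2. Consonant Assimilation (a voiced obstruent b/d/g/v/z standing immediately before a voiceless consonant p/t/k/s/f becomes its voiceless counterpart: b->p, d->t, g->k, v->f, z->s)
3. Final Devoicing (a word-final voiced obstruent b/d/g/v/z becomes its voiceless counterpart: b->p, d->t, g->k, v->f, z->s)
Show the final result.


Starting form: 'mojuz'
Rule 1: Vowel Harmony: all vowels become 'o' (matching first vowel). 'mojuz' -> 'mojoz'
Rule 2: Consonant Assimilation: no voiced obstruent (b/d/g/v/z) stands immediately before a voiceless consonant (p/t/k/s/f). No change.
Rule 3: Final Devoicing: word-final voiced obstruent 'z' becomes voiceless 's'. 'mojoz' -> 'mojos'
Final form: 'mojos'

mojos


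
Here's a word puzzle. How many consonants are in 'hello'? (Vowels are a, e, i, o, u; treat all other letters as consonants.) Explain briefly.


Consonants in 'hello': h, l, l = 3 consonants.

3


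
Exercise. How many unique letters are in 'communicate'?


Unique letters in 'communicate': {a, c, e, i, m, n, o, t, u} = 9 distinct letters.

9


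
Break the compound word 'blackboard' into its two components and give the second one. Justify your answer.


Split 'blackboard' into 'black' + 'board'. The second part is 'board'.

board


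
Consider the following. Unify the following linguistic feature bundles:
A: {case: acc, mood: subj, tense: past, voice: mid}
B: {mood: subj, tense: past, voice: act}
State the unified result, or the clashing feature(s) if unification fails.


Compare features:
case: A=acc vs B=_ -> unified: acc
mood: A=subj vs B=subj -> unified: subj
tense: A=past vs B=past -> unified: past
voice: A=mid vs B=act -> CLASH
Clash detected on feature 'voice' (mid vs act); unification fails.

CLASH on 'voice' (mid vs act)


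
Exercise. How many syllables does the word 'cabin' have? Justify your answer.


Break 'cabin' into syllables: cab-in -> cab | in = 2 syllables

2 syllables


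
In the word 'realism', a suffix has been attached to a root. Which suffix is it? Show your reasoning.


The word 'realism' = 'real' (root) + '-ism' (suffix). The suffix is '-ism'.

ism


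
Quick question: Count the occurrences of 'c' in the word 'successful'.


Letter 'c' in 'successful': found at position(s) 3, 4 = 2 occurrence(s).

2


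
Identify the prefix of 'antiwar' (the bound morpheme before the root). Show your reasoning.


The word 'antiwar' = 'anti' (prefix) + 'war' (root). The prefix is 'anti'.

anti


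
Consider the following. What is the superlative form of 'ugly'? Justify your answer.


Apply superlative formation (consonant + y: change y to i, add -est): 'ugly' -> 'ugliest'.

ugliest


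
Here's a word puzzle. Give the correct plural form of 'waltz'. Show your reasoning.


Apply rule: Add -es (sibilant/fricative ending). 'waltz' becomes 'waltzes'.

waltzes


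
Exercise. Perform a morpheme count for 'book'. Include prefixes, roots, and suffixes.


Decomposition: book (free morpheme) = 1 morpheme(s)

1 morphemes


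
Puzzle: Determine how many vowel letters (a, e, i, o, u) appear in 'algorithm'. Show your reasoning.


Vowels in 'algorithm': a, o, i = 3 vowels.

3


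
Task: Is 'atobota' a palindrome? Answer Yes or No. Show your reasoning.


Forward: 'atobota'
Reversed: 'atobota'
They are identical.

Yes


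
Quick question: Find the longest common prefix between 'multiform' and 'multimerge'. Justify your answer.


Compare from the start: 5 characters match: 'multi'. Mismatch at position 6: 'f' vs 'm'.

multi


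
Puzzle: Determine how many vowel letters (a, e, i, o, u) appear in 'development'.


Vowels in 'development': e, e, o, e = 4 vowels.

4


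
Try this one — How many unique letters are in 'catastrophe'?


Unique letters in 'catastrophe': {a, c, e, h, o, p, r, s, t} = 9 distinct letters.

9


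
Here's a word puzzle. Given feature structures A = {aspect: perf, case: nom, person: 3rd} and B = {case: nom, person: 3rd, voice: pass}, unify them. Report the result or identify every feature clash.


Compare features:
aspect: A=perf vs B=_ -> unified: perf
case: A=nom vs B=nom -> unified: nom
person: A=3rd vs B=3rd -> unified: 3rd
voice: A=_ vs B=pass -> unified: pass
No clashes found.

Unified: {aspect: perf, case: nom, person: 3rd, voice: pass}


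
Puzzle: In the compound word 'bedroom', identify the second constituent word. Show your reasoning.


Split 'bedroom' into 'bed' + 'room'. The second part is 'room'.

room


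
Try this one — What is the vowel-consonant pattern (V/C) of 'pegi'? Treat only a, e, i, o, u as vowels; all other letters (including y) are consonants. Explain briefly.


Letter mapping: p = C, e = V, g = C, i = V.

CVCV


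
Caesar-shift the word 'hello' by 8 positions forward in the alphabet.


Shift each letter by 8: h -> p, e -> m, l -> t, l -> t, o -> w. Result: 'pmttw'.

pmttw


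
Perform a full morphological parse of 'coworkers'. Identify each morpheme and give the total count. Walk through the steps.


Step 1: Identify prefix: 'co' (meaning: together)
Step 2: Identify root: 'work'
Step 3: Identify suffix(es): 'er, s'
Decomposition: co- (prefix: together) + work (root) + -er (suffix: one who) + -s (plural)
Total morphemes: 4

4 morphemes (co- (prefix: together) + work (root) + -er (suffix: one who) + -s (plural))


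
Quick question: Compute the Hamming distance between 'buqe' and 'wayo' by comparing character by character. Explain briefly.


Alignment:
Position 1: 'b' vs 'w' = DIFFER
Position 2: 'u' vs 'a' = DIFFER
Position 3: 'q' vs 'y' = DIFFER
Position 4: 'e' vs 'o' = DIFFER
Total differences: 4

4


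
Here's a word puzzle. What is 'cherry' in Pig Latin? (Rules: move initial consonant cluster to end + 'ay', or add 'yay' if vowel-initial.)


'cherry': move consonant cluster 'ch' to end and add 'ay': 'errychay'.

errychay


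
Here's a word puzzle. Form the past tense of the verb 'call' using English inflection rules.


Apply rule: Add -ed. 'call' becomes 'called'.

called


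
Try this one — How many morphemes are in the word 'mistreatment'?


Decomposition: mis- (prefix) + treat (root) + -ment (suffix) = 3 morpheme(s)

3 morphemes


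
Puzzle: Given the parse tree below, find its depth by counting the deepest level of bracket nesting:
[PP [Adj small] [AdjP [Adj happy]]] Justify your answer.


Count bracket nesting levels:
'[' at pos 0: depth = 1
'[' at pos 4: depth = 2
'[' at pos 16: depth = 2
'[' at pos 22: depth = 3
Maximum depth reached: 3

3


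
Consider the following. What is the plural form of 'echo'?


Apply rule: Add -es (consonant + o). 'echo' becomes 'echoes'.

echoes


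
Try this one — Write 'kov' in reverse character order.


Reverse 'kov' character by character: 'vok'.

vok


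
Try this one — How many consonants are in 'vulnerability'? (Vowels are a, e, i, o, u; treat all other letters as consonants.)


Consonants in 'vulnerability': v, l, n, r, b, l, t, y = 8 consonants.

8


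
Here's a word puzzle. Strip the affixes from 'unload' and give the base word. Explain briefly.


Remove prefix 'un' from 'unload' to get root 'load'.

load


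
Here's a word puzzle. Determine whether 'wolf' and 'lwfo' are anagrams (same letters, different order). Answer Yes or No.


Sorted letters of 'wolf': 'flow'
Sorted letters of 'lwfo': 'flow'
They match.

Yes


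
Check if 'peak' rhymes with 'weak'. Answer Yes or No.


Rime (stressed vowel + following sounds) of 'peak': -eak = /iːk/
Rime of 'weak': -eak = /iːk/
/iːk/ and /iːk/ are the same ending sound, so the words rhyme.

Yes


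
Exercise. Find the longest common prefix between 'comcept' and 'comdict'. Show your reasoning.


Compare from the start: 3 characters match: 'com'. Mismatch at position 4: 'c' vs 'd'.

com


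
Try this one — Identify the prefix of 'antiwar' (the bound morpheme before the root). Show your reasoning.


The word 'antiwar' = 'anti' (prefix) + 'war' (root). The prefix is 'anti'.

anti


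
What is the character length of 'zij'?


Spell out 'zij' and number each letter: z(1), i(2), j(3). Total: 3 letters.

3


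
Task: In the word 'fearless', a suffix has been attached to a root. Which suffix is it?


The word 'fearless' = 'fear' (root) + '-less' (suffix). The suffix is '-less'.

less


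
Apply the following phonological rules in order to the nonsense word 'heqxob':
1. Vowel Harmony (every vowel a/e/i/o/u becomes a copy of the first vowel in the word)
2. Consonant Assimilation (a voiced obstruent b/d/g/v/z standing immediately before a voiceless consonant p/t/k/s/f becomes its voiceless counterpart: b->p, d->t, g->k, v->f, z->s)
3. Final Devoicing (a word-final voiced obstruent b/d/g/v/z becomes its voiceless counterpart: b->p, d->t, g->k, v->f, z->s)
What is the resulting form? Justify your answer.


Starting form: 'heqxob'
Rule 1: Vowel Harmony: all vowels become 'e' (matching first vowel). 'heqxob' -> 'heqxeb'
Rule 2: Consonant Assimilation: no voiced obstruent (b/d/g/v/z) stands immediately before a voiceless consonant (p/t/k/s/f). No change.
Rule 3: Final Devoicing: word-final voiced obstruent 'b' becomes voiceless 'p'. 'heqxeb' -> 'heqxep'
Final form: 'heqxep'

heqxep


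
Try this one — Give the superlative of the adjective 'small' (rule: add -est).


Apply superlative formation (add -est): 'small' -> 'smallest'.

smallest


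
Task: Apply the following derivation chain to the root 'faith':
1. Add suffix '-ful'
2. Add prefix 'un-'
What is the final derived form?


Step 1: Add suffix '-ful' to 'faith' = 'faithful'
Step 2: Add prefix 'un-' to 'faithful' = 'unfaithful'

unfaithful


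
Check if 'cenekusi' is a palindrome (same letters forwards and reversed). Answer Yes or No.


Forward: 'cenekusi'
Reversed: 'isukenec'
They differ.

No


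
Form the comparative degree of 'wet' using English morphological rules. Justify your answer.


Apply comparative formation (double final consonant, add -er): 'wet' -> 'wetter'.

wetter


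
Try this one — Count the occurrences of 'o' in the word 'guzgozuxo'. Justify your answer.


Letter 'o' in 'guzgozuxo': found at position(s) 5, 9 = 2 occurrence(s).

2


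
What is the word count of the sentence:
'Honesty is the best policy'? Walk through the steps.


Split into words: Honesty | is | the | best | policy = 5 words.

5


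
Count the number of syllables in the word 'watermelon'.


Break 'watermelon' into syllables: wa-ter-mel-on -> wa | ter | mel | on = 4 syllables

4 syllables


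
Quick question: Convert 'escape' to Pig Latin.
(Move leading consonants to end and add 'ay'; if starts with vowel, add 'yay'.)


'escape' starts with a vowel, so add 'yay': 'escapeyay'.

escapeyay


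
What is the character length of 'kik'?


Spell out 'kik' and number each letter: k(1), i(2), k(3). Total: 3 letters.

3


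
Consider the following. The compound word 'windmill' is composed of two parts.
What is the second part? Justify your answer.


Split 'windmill' into 'wind' + 'mill'. The second part is 'mill'.

mill


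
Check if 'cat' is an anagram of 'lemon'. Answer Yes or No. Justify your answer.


Sorted letters of 'cat': 'act'
Sorted letters of 'lemon': 'elmno'
They do not match.

No


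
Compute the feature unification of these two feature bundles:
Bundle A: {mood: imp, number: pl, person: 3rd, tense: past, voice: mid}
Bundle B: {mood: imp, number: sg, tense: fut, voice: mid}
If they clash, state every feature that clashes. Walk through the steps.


Compare features:
mood: A=imp vs B=imp -> unified: imp
number: A=pl vs B=sg -> CLASH
person: A=3rd vs B=_ -> unified: 3rd
tense: A=past vs B=fut -> CLASH
voice: A=mid vs B=mid -> unified: mid
Clashes detected on features 'number' (pl vs sg) and 'tense' (past vs fut); unification fails.

CLASH on 'number' (pl vs sg) and 'tense' (past vs fut)


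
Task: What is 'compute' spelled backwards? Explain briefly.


Reverse 'compute' character by character: 'etupmoc'.

etupmoc


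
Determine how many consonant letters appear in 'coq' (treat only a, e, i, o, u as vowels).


Consonants in 'coq': c, q = 2 consonants.

2


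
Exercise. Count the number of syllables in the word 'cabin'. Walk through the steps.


Break 'cabin' into syllables: cab-in -> cab | in = 2 syllables

2 syllables


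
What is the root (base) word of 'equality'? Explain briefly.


Remove suffix '-ity' from 'equality' to get root 'equal'.

equal


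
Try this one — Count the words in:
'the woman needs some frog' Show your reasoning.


Split into words: the | woman | needs | some | frog = 5 words.

5


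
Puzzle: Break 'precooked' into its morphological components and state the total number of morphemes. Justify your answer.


Step 1: Identify prefix: 'pre' (meaning: before)
Step 2: Identify root: 'cook'
Step 3: Identify suffix(es): 'ed'
Decomposition: pre- (prefix: before) + cook (root) + -ed (suffix: past)
Total morphemes: 3

3 morphemes (pre- (prefix: before) + cook (root) + -ed (suffix: past))


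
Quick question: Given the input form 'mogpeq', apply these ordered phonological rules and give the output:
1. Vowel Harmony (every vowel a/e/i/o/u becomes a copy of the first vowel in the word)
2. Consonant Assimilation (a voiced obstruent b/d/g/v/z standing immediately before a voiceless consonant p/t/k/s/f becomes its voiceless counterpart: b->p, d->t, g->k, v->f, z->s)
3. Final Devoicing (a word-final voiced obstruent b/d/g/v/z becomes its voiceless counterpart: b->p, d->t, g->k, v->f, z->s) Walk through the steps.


Starting form: 'mogpeq'
Rule 1: Vowel Harmony: all vowels become 'o' (matching first vowel). 'mogpeq' -> 'mogpoq'
Rule 2: Consonant Assimilation: voiced obstruent before voiceless consonant becomes voiceless ('gp' -> 'kp'). 'mogpoq' -> 'mokpoq'
Rule 3: Final Devoicing: final consonant 'q' is not one of the voiced obstruents b/d/g/v/z. No change.
Final form: 'mokpoq'

mokpoq


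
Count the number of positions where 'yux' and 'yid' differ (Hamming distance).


Alignment:
Position 1: 'y' vs 'y' = match
Position 2: 'u' vs 'i' = DIFFER
Position 3: 'x' vs 'd' = DIFFER
Total differences: 2

2


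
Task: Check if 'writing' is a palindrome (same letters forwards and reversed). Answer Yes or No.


Forward: 'writing'
Reversed: 'gnitirw'
They differ.

No


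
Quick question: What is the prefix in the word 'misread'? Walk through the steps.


The word 'misread' = 'mis' (prefix) + 'read' (root). The prefix is 'mis'.

mis


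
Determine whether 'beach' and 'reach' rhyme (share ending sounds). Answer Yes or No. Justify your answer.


Rime (stressed vowel + following sounds) of 'beach': -each = /iːtʃ/
Rime of 'reach': -each = /iːtʃ/
/iːtʃ/ and /iːtʃ/ are the same ending sound, so the words rhyme.

Yes


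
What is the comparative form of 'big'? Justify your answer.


Apply comparative formation (double final consonant, add -er): 'big' -> 'bigger'.

bigger


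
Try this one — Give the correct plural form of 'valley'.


Apply rule: Add -s. 'valley' becomes 'valleys'.

valleys


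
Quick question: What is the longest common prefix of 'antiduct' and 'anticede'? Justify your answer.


Compare from the start: 4 characters match: 'anti'. Mismatch at position 5: 'd' vs 'c'.

anti


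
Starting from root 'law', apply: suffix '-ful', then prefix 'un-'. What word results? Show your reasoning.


Step 1: Add suffix '-ful' to 'law' = 'lawful'
Step 2: Add prefix 'un-' to 'lawful' = 'unlawful'

unlawful


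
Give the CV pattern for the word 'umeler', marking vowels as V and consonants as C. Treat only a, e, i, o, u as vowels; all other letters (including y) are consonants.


Letter mapping: u = V, m = C, e = V, l = C, e = V, r = C.

VCVCVC


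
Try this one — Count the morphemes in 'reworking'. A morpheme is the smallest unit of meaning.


Decomposition: re- (prefix) + work (root) + -ing (suffix) = 3 morpheme(s)

3 morphemes


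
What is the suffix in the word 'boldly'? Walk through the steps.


The word 'boldly' = 'bold' (root) + '-ly' (suffix). The suffix is '-ly'.

ly


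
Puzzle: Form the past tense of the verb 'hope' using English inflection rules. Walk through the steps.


Apply rule: Add -d (word ends in -e). 'hope' becomes 'hoped'.

hoped


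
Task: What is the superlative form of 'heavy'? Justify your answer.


Apply superlative formation (consonant + y: change y to i, add -est): 'heavy' -> 'heaviest'.

heaviest


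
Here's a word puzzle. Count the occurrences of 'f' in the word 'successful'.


Letter 'f' in 'successful': found at position(s) 8 = 1 occurrence(s).

1


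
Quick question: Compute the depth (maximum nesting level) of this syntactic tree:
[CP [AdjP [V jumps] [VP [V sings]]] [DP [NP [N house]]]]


Count bracket nesting levels:
'[' at pos 0: depth = 1
'[' at pos 4: depth = 2
'[' at pos 10: depth = 3
'[' at pos 20: depth = 3
'[' at pos 24: depth = 4
'[' at pos 36: depth = 2
'[' at pos 40: depth = 3
'[' at pos 44: depth = 4
Maximum depth reached: 4

4


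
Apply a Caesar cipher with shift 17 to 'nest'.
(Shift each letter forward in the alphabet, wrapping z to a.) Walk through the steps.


Shift each letter by 17: n -> e, e -> v, s -> j, t -> k. Result: 'evjk'.

evjk


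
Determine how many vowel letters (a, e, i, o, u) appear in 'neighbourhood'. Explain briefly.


Vowels in 'neighbourhood': e, i, o, u, o, o = 6 vowels.

6


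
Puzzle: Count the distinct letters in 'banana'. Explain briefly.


Unique letters in 'banana': {a, b, n} = 3 distinct letters.

3


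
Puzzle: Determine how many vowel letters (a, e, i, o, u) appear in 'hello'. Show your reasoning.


Vowels in 'hello': e, o = 2 vowels.

2


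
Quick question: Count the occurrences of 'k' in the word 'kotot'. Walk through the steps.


Letter 'k' in 'kotot': found at position(s) 1 = 1 occurrence(s).

1


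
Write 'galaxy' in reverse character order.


Reverse 'galaxy' character by character: 'yxalag'.

yxalag


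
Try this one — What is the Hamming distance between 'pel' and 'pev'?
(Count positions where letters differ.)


Alignment:
Position 1: 'p' vs 'p' = match
Position 2: 'e' vs 'e' = match
Position 3: 'l' vs 'v' = DIFFER
Total differences: 1

1


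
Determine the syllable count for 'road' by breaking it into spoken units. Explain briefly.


Break 'road' into syllables: road -> road = 1 syllable

1 syllable


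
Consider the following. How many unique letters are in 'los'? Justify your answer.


Unique letters in 'los': {l, o, s} = 3 distinct letters.

3


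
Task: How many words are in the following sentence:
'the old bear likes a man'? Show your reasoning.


Split into words: the | old | bear | likes | a | man = 6 words.

6


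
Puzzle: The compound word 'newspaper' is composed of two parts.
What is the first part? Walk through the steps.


Split 'newspaper' into 'news' + 'paper'. The first part is 'news'.

news


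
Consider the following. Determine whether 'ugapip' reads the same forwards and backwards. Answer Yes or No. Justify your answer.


Forward: 'ugapip'
Reversed: 'pipagu'
They differ.

No


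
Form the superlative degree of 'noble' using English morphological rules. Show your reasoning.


Apply superlative formation (ends in e: add -st): 'noble' -> 'noblest'.

noblest


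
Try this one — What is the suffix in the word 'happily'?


The word 'happily' = 'happy' (root) + '-ly' (suffix). The suffix is '-ly'.

ly


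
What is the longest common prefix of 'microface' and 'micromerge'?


Compare from the start: 5 characters match: 'micro'. Mismatch at position 6: 'f' vs 'm'.

micro


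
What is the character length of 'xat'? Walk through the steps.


Spell out 'xat' and number each letter: x(1), a(2), t(3). Total: 3 letters.

3


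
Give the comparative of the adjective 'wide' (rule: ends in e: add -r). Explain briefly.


Apply comparative formation (ends in e: add -r): 'wide' -> 'wider'.

wider


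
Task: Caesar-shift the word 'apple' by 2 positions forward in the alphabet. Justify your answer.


Shift each letter by 2: a -> c, p -> r, p -> r, l -> n, e -> g. Result: 'crrng'.

crrng


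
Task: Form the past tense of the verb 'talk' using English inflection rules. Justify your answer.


Apply rule: Add -ed. 'talk' becomes 'talked'.

talked


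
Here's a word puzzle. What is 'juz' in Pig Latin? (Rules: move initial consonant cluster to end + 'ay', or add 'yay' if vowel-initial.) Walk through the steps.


'juz': move consonant cluster 'j' to end and add 'ay': 'uzjay'.

uzjay


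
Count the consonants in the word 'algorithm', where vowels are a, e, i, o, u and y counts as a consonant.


Consonants in 'algorithm': l, g, r, t, h, m = 6 consonants.

6


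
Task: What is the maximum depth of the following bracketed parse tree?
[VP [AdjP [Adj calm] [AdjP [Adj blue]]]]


Count bracket nesting levels:
'[' at pos 0: depth = 1
'[' at pos 4: depth = 2
'[' at pos 10: depth = 3
'[' at pos 21: depth = 3
'[' at pos 27: depth = 4
Maximum depth reached: 4

4


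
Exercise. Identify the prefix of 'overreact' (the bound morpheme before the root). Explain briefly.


The word 'overreact' = 'over' (prefix) + 'react' (root). The prefix is 'over'.

over


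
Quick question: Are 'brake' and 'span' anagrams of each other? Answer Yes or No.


Sorted letters of 'brake': 'abekr'
Sorted letters of 'span': 'anps'
They do not match.

No


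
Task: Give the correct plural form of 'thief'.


Apply rule: Change -f to -ves. 'thief' becomes 'thieves'.

thieves


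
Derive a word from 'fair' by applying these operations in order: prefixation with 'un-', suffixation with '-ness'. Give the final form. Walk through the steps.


Step 1: Add prefix 'un-' to 'fair' = 'unfair'
Step 2: Add suffix '-ness' to 'unfair' = 'unfairness'

unfairness


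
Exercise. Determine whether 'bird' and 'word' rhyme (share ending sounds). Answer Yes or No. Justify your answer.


Rime (stressed vowel + following sounds) of 'bird': -ird = /ɜːrd/
Rime of 'word': -ord = /ɜːrd/
/ɜːrd/ and /ɜːrd/ are the same ending sound, so the words rhyme.

Yes


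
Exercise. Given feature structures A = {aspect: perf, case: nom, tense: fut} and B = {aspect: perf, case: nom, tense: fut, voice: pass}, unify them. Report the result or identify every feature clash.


Compare features:
aspect: A=perf vs B=perf -> unified: perf
case: A=nom vs B=nom -> unified: nom
tense: A=fut vs B=fut -> unified: fut
voice: A=_ vs B=pass -> unified: pass
No clashes found.

Unified: {aspect: perf, case: nom, tense: fut, voice: pass}


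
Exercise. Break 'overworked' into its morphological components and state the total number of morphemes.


Step 1: Identify prefix: 'over' (meaning: excessively)
Step 2: Identify root: 'work'
Step 3: Identify suffix(es): 'ed'
Decomposition: over- (prefix: excessively) + work (root) + -ed (suffix: past)
Total morphemes: 3

3 morphemes (over- (prefix: excessively) + work (root) + -ed (suffix: past))


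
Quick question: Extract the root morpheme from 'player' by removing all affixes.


Remove suffix '-er' from 'player' to get root 'play'.

play


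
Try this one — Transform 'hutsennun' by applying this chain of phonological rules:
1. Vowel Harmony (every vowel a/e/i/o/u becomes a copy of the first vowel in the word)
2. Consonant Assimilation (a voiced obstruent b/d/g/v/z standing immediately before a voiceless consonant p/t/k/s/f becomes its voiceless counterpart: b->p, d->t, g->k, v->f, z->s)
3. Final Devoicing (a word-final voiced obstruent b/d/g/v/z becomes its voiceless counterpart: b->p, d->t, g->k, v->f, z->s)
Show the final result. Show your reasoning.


Starting form: 'hutsennun'
Rule 1: Vowel Harmony: all vowels become 'u' (matching first vowel). 'hutsennun' -> 'hutsunnun'
Rule 2: Consonant Assimilation: no voiced obstruent (b/d/g/v/z) stands immediately before a voiceless consonant (p/t/k/s/f). No change.
Rule 3: Final Devoicing: final consonant 'n' is not one of the voiced obstruents b/d/g/v/z. No change.
Final form: 'hutsunnun'

hutsunnun


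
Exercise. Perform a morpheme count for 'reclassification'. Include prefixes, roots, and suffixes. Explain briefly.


Decomposition: re- (prefix) + class (root) + -ify (suffix) + -ation (suffix) = 4 morpheme(s)

4 morphemes


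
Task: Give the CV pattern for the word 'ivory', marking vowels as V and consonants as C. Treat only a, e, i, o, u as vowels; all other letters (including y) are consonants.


Letter mapping: i = V, v = C, o = V, r = C, y = C.

VCVCC


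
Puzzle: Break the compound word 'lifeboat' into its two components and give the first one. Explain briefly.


Split 'lifeboat' into 'life' + 'boat'. The first part is 'life'.

life


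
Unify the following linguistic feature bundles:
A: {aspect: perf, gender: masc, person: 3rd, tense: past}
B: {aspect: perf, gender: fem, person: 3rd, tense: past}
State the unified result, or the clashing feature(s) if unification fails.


Compare features:
aspect: A=perf vs B=perf -> unified: perf
gender: A=masc vs B=fem -> CLASH
person: A=3rd vs B=3rd -> unified: 3rd
tense: A=past vs B=past -> unified: past
Clash detected on feature 'gender' (masc vs fem); unification fails.

CLASH on 'gender' (masc vs fem)


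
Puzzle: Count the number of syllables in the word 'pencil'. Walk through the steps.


Break 'pencil' into syllables: pen-cil -> pen | cil = 2 syllables

2 syllables


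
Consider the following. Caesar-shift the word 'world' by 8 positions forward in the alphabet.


Shift each letter by 8: w -> e, o -> w, r -> z, l -> t, d -> l. Result: 'ewztl'.

ewztl


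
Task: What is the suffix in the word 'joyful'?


The word 'joyful' = 'joy' (root) + '-ful' (suffix). The suffix is '-ful'.

ful


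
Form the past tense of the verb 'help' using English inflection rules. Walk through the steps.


Apply rule: Add -ed. 'help' becomes 'helped'.

helped


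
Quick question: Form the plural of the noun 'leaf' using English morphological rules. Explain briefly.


Apply rule: Change -f to -ves. 'leaf' becomes 'leaves'.

leaves


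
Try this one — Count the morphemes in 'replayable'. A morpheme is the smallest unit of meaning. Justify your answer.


Decomposition: re- (prefix) + play (root) + -able (suffix) = 3 morpheme(s)

3 morphemes


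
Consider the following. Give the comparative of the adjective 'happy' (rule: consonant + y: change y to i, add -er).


Apply comparative formation (consonant + y: change y to i, add -er): 'happy' -> 'happier'.

happier


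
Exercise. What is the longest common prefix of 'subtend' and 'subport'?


Compare from the start: 3 characters match: 'sub'. Mismatch at position 4: 't' vs 'p'.

sub


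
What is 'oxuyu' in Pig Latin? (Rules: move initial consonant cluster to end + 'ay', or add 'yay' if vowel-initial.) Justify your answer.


'oxuyu' starts with a vowel, so add 'yay': 'oxuyuyay'.

oxuyuyay


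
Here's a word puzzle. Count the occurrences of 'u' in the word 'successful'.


Letter 'u' in 'successful': found at position(s) 2, 9 = 2 occurrence(s).

2


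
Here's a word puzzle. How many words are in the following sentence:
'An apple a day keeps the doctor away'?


Split into words: An | apple | a | day | keeps | the | doctor | away = 8 words.

8


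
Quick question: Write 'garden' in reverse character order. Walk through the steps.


Reverse 'garden' character by character: 'nedrag'.

nedrag


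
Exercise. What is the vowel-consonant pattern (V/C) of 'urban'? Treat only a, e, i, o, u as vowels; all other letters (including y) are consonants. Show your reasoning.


Letter mapping: u = V, r = C, b = C, a = V, n = C.

VCCVC


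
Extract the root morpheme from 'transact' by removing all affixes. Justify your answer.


Remove prefix 'trans' from 'transact' to get root 'act'.

act


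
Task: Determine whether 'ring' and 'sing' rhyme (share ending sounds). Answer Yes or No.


Rime (stressed vowel + following sounds) of 'ring': -ing = /ɪŋ/
Rime of 'sing': -ing = /ɪŋ/
/ɪŋ/ and /ɪŋ/ are the same ending sound, so the words rhyme.

Yes


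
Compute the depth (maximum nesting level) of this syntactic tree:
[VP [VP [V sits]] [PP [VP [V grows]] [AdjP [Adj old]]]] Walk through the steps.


Count bracket nesting levels:
'[' at pos 0: depth = 1
'[' at pos 4: depth = 2
'[' at pos 8: depth = 3
'[' at pos 18: depth = 2
'[' at pos 22: depth = 3
'[' at pos 26: depth = 4
'[' at pos 37: depth = 3
'[' at pos 43: depth = 4
Maximum depth reached: 4

4


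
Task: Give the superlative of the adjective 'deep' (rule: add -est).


Apply superlative formation (add -est): 'deep' -> 'deepest'.

deepest


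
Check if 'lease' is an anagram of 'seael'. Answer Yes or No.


Sorted letters of 'lease': 'aeels'
Sorted letters of 'seael': 'aeels'
They match.

Yes


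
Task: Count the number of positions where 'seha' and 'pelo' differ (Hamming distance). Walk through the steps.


Alignment:
Position 1: 's' vs 'p' = DIFFER
Position 2: 'e' vs 'e' = match
Position 3: 'h' vs 'l' = DIFFER
Position 4: 'a' vs 'o' = DIFFER
Total differences: 3

3


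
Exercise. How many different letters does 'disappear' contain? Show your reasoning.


Unique letters in 'disappear': {a, d, e, i, p, r, s} = 7 distinct letters.

7


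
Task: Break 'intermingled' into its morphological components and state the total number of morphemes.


Step 1: Identify prefix: 'inter' (meaning: between)
Step 2: Identify root: 'mingle'
Step 3: Identify suffix(es): 'ed'
Decomposition: inter- (prefix: between) + mingle (root) + -ed (suffix: past)
Total morphemes: 3

3 morphemes (inter- (prefix: between) + mingle (root) + -ed (suffix: past))


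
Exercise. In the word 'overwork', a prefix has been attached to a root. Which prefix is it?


The word 'overwork' = 'over' (prefix) + 'work' (root). The prefix is 'over'.

over


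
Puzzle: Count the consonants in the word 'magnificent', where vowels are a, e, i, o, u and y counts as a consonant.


Consonants in 'magnificent': m, g, n, f, c, n, t = 7 consonants.

7


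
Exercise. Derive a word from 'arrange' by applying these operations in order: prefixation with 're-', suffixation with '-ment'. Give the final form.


Step 1: Add prefix 're-' to 'arrange' = 'rearrange'
Step 2: Add suffix '-ment' to 'rearrange' = 'rearrangement'

rearrangement


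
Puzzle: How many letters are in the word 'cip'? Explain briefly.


Spell out 'cip' and number each letter: c(1), i(2), p(3). Total: 3 letters.

3


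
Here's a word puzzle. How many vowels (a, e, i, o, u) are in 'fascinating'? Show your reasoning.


Vowels in 'fascinating': a, i, a, i = 4 vowels.

4


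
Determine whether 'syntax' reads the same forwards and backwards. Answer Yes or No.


Forward: 'syntax'
Reversed: 'xatnys'
They differ.

No


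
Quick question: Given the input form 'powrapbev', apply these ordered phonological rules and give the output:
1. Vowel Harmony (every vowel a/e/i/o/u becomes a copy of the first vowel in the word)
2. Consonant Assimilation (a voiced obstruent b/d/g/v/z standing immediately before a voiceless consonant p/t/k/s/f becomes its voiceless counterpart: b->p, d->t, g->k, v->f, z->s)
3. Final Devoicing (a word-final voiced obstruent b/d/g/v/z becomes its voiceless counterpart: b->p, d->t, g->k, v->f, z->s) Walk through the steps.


Starting form: 'powrapbev'
Rule 1: Vowel Harmony: all vowels become 'o' (matching first vowel). 'powrapbev' -> 'powropbov'
Rule 2: Consonant Assimilation: no voiced obstruent (b/d/g/v/z) stands immediately before a voiceless consonant (p/t/k/s/f). No change.
Rule 3: Final Devoicing: word-final voiced obstruent 'v' becomes voiceless 'f'. 'powropbov' -> 'powropbof'
Final form: 'powropbof'

powropbof
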